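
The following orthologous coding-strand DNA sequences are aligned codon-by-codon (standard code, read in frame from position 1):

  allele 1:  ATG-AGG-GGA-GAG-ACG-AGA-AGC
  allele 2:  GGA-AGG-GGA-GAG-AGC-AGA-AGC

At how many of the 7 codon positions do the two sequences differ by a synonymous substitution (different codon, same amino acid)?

0

Codon 1: ATG Met / GGA Gly — nonsynonymous.
Codon 2: AGG Arg / AGG Arg — identical.
Codon 3: GGA Gly / GGA Gly — identical.
Codon 4: GAG Glu / GAG Glu — identical.
Codon 5: ACG Thr / AGC Ser — nonsynonymous.
Codon 6: AGA Arg / AGA Arg — identical.
Codon 7: AGC Ser / AGC Ser — identical.
Synonymous differences: 0.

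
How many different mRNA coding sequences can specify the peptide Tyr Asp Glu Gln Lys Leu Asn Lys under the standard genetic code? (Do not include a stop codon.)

768

Tyr: 2 codons.
Asp: 2 codons.
Glu: 2 codons.
Gln: 2 codons.
Lys: 2 codons.
Leu: 6 codons.
Asn: 2 codons.
Lys: 2 codons.
2 × 2 × 2 × 2 × 2 × 6 × 2 × 2 = 768.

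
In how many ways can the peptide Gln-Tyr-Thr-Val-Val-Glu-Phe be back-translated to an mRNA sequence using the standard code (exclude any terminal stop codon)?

1024

Gln: 2 codons.
Tyr: 2 codons.
Thr: 4 codons.
Val: 4 codons.
Val: 4 codons.
Glu: 2 codons.
Phe: 2 codons.
2 × 2 × 4 × 4 × 4 × 2 × 2 = 1024.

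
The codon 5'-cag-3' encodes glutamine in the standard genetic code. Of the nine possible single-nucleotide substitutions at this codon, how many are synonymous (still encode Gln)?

1

Position 1: none → 0 synonymous.
Position 2: none → 0 synonymous.
Position 3: CAA → 1 synonymous.
Total: 0 + 0 + 1 = 1.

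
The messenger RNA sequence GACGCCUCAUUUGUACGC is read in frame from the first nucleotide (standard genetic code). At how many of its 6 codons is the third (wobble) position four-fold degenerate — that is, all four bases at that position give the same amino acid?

Codon 1 GAC (Asp): third position 2-fold.
Codon 2 GCC (Ala): third position 4-fold.
Codon 3 UCA (Ser): third position 4-fold.
Codon 4 UUU (Phe): third position 2-fold.
Codon 5 GUA (Val): third position 4-fold.
Codon 6 CGC (Arg): third position 4-fold.
Four-fold degenerate third positions: 4.

4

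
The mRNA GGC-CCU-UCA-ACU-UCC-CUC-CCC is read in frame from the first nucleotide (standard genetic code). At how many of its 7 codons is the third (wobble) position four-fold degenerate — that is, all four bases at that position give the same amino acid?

Codon 1 GGC (Gly): third position 4-fold.
Codon 2 CCU (Pro): third position 4-fold.
Codon 3 UCA (Ser): third position 4-fold.
Codon 4 ACU (Thr): third position 4-fold.
Codon 5 UCC (Ser): third position 4-fold.
Codon 6 CUC (Leu): third position 4-fold.
Codon 7 CCC (Pro): third position 4-fold.
Four-fold degenerate third positions: 7.

7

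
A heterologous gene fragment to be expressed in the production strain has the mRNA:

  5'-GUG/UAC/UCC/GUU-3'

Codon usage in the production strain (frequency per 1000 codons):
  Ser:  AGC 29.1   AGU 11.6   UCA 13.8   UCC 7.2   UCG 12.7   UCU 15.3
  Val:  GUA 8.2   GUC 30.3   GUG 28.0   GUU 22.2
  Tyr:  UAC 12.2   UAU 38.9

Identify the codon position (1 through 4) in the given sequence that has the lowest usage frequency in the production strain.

Codon 1 GUG (Val): 28.0 per 1000.
Codon 2 UAC (Tyr): 12.2 per 1000.
Codon 3 UCC (Ser): 7.2 per 1000.
Codon 4 GUU (Val): 22.2 per 1000.
Lowest frequency is 7.2 at codon 3.

3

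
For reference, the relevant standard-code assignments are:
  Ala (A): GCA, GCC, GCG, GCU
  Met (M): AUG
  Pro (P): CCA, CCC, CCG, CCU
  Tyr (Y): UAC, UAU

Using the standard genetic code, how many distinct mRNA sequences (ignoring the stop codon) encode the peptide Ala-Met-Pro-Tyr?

32

Ala: 4 codons.
Met: 1 codon.
Pro: 4 codons.
Tyr: 2 codons.
4 × 1 × 4 × 2 = 32.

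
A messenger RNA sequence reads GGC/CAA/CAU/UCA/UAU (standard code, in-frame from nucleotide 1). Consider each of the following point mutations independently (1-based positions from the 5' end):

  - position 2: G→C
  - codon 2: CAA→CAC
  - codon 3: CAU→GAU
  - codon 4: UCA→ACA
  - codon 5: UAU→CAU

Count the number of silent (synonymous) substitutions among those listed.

Codon 1: GGC (Gly) → GCC (Ala) — missense.
Codon 2: CAA (Gln) → CAC (His) — missense.
Codon 3: CAU (His) → GAU (Asp) — missense.
Codon 4: UCA (Ser) → ACA (Thr) — missense.
Codon 5: UAU (Tyr) → CAU (His) — missense.
Synonymous: 0 of 5.

0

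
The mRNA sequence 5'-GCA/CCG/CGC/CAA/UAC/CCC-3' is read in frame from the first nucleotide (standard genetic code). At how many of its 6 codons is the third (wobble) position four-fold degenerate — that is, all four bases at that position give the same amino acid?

4

Codon 1 GCA (Ala): third position 4-fold.
Codon 2 CCG (Pro): third position 4-fold.
Codon 3 CGC (Arg): third position 4-fold.
Codon 4 CAA (Gln): third position 2-fold.
Codon 5 UAC (Tyr): third position 2-fold.
Codon 6 CCC (Pro): third position 4-fold.
Four-fold degenerate third positions: 4.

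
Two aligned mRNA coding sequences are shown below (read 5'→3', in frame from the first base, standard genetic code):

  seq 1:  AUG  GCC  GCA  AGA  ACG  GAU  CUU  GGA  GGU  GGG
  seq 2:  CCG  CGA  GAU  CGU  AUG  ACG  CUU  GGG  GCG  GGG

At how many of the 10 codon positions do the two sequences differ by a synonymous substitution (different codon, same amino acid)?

2

Codon 1: AUG Met / CCG Pro — nonsynonymous.
Codon 2: GCC Ala / CGA Arg — nonsynonymous.
Codon 3: GCA Ala / GAU Asp — nonsynonymous.
Codon 4: AGA Arg / CGU Arg — synonymous.
Codon 5: ACG Thr / AUG Met — nonsynonymous.
Codon 6: GAU Asp / ACG Thr — nonsynonymous.
Codon 7: CUU Leu / CUU Leu — identical.
Codon 8: GGA Gly / GGG Gly — synonymous.
Codon 9: GGU Gly / GCG Ala — nonsynonymous.
Codon 10: GGG Gly / GGG Gly — identical.
Synonymous differences: 2.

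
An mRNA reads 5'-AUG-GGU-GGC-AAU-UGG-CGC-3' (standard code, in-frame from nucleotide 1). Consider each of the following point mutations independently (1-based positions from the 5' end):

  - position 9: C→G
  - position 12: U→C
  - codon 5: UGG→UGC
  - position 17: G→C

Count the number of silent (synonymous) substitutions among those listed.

2

Codon 3: GGC (Gly) → GGG (Gly) — synonymous.
Codon 4: AAU (Asn) → AAC (Asn) — synonymous.
Codon 5: UGG (Trp) → UGC (Cys) — missense.
Codon 6: CGC (Arg) → CCC (Pro) — missense.
Synonymous: 2 of 4.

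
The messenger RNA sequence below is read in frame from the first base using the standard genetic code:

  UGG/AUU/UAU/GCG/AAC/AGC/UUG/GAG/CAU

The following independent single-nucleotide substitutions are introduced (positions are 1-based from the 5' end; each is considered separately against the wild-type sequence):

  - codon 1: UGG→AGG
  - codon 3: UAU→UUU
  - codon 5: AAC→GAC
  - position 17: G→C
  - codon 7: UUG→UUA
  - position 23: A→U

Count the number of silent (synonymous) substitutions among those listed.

1

Codon 1: UGG (Trp) → AGG (Arg) — missense.
Codon 3: UAU (Tyr) → UUU (Phe) — missense.
Codon 5: AAC (Asn) → GAC (Asp) — missense.
Codon 6: AGC (Ser) → ACC (Thr) — missense.
Codon 7: UUG (Leu) → UUA (Leu) — synonymous.
Codon 8: GAG (Glu) → GUG (Val) — missense.
Synonymous: 1 of 6.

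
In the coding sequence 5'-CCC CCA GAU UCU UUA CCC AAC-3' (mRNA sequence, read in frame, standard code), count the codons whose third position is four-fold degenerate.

4

Codon 1 CCC (Pro): third position 4-fold.
Codon 2 CCA (Pro): third position 4-fold.
Codon 3 GAU (Asp): third position 2-fold.
Codon 4 UCU (Ser): third position 4-fold.
Codon 5 UUA (Leu): third position 2-fold.
Codon 6 CCC (Pro): third position 4-fold.
Codon 7 AAC (Asn): third position 2-fold.
Four-fold degenerate third positions: 4.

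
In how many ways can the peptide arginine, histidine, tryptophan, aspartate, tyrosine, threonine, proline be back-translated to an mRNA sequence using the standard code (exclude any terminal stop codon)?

768

Arg: 6 codons.
His: 2 codons.
Trp: 1 codon.
Asp: 2 codons.
Tyr: 2 codons.
Thr: 4 codons.
Pro: 4 codons.
6 × 2 × 1 × 2 × 2 × 4 × 4 = 768.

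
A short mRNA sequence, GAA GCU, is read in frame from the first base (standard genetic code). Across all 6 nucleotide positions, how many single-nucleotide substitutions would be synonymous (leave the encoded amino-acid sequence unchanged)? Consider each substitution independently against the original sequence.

Codon 1 (GAA, Glu): 1 synonymous substitution.
Codon 2 (GCU, Ala): 3 synonymous substitutions.
Total: 1 + 3 = 4.

4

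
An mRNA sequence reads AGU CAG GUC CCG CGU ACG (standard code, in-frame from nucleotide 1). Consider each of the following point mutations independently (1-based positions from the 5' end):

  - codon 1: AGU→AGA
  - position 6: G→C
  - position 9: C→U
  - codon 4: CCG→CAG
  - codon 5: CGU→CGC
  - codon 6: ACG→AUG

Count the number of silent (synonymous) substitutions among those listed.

Codon 1: AGU (Ser) → AGA (Arg) — missense.
Codon 2: CAG (Gln) → CAC (His) — missense.
Codon 3: GUC (Val) → GUU (Val) — synonymous.
Codon 4: CCG (Pro) → CAG (Gln) — missense.
Codon 5: CGU (Arg) → CGC (Arg) — synonymous.
Codon 6: ACG (Thr) → AUG (Met) — missense.
Synonymous: 2 of 6.

2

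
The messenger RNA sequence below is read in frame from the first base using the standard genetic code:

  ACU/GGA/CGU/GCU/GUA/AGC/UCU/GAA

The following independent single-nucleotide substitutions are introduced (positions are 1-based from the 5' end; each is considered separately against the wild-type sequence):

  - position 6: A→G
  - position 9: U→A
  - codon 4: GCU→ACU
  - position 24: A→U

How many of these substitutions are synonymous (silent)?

2

Codon 2: GGA (Gly) → GGG (Gly) — synonymous.
Codon 3: CGU (Arg) → CGA (Arg) — synonymous.
Codon 4: GCU (Ala) → ACU (Thr) — missense.
Codon 8: GAA (Glu) → GAU (Asp) — missense.
Synonymous: 2 of 4.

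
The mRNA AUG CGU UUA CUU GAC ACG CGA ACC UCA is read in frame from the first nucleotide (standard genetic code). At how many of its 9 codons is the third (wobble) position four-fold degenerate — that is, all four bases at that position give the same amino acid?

Codon 1 AUG (Met): third position 1-fold.
Codon 2 CGU (Arg): third position 4-fold.
Codon 3 UUA (Leu): third position 2-fold.
Codon 4 CUU (Leu): third position 4-fold.
Codon 5 GAC (Asp): third position 2-fold.
Codon 6 ACG (Thr): third position 4-fold.
Codon 7 CGA (Arg): third position 4-fold.
Codon 8 ACC (Thr): third position 4-fold.
Codon 9 UCA (Ser): third position 4-fold.
Four-fold degenerate third positions: 6.

6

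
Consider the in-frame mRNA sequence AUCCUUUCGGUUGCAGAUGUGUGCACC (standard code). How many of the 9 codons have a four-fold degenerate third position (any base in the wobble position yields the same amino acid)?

Codon 1 AUC (Ile): third position 3-fold.
Codon 2 CUU (Leu): third position 4-fold.
Codon 3 UCG (Ser): third position 4-fold.
Codon 4 GUU (Val): third position 4-fold.
Codon 5 GCA (Ala): third position 4-fold.
Codon 6 GAU (Asp): third position 2-fold.
Codon 7 GUG (Val): third position 4-fold.
Codon 8 UGC (Cys): third position 2-fold.
Codon 9 ACC (Thr): third position 4-fold.
Four-fold degenerate third positions: 6.

6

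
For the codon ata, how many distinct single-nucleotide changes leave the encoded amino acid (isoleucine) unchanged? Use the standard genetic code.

Position 1: none → 0 synonymous.
Position 2: none → 0 synonymous.
Position 3: ATT, ATC → 2 synonymous.
Total: 0 + 0 + 2 = 2.

2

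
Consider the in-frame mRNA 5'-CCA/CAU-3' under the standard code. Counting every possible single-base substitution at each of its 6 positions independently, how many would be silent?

4

Codon 1 (CCA, Pro): 3 synonymous substitutions.
Codon 2 (CAU, His): 1 synonymous substitution.
Total: 3 + 1 = 4.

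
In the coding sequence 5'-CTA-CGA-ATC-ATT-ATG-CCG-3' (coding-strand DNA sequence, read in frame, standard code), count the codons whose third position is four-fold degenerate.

Codon 1 CTA (Leu): third position 4-fold.
Codon 2 CGA (Arg): third position 4-fold.
Codon 3 ATC (Ile): third position 3-fold.
Codon 4 ATT (Ile): third position 3-fold.
Codon 5 ATG (Met): third position 1-fold.
Codon 6 CCG (Pro): third position 4-fold.
Four-fold degenerate third positions: 3.

3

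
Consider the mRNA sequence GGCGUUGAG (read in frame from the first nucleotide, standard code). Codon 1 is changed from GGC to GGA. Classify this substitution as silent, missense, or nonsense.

Position 3 falls in codon 1: GGC → Gly.
After the substitution the codon is GGA → Gly.
Both encode Gly, so the change is synonymous.

silent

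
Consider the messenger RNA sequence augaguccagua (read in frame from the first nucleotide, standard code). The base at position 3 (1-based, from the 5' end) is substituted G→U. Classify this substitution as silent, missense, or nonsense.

Position 3 falls in codon 1: AUG → Met.
After the substitution the codon is AUU → Ile.
Met ≠ Ile, so this is a missense mutation.

missense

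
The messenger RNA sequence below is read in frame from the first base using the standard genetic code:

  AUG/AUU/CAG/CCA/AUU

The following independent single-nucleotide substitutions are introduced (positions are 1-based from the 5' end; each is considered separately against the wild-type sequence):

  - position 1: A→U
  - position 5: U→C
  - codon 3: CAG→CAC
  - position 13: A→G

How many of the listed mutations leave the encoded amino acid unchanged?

Codon 1: AUG (Met) → UUG (Leu) — missense.
Codon 2: AUU (Ile) → ACU (Thr) — missense.
Codon 3: CAG (Gln) → CAC (His) — missense.
Codon 5: AUU (Ile) → GUU (Val) — missense.
Synonymous: 0 of 4.

0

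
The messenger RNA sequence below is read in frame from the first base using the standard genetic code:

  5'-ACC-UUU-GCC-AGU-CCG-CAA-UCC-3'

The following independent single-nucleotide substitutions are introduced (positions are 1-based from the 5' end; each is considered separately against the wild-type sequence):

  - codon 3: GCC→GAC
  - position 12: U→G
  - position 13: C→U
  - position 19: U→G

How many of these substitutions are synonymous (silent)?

Codon 3: GCC (Ala) → GAC (Asp) — missense.
Codon 4: AGU (Ser) → AGG (Arg) — missense.
Codon 5: CCG (Pro) → UCG (Ser) — missense.
Codon 7: UCC (Ser) → GCC (Ala) — missense.
Synonymous: 0 of 4.

0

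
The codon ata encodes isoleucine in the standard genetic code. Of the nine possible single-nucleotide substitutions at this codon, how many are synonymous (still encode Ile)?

2

Position 1: none → 0 synonymous.
Position 2: none → 0 synonymous.
Position 3: ATT, ATC → 2 synonymous.
Total: 0 + 0 + 2 = 2.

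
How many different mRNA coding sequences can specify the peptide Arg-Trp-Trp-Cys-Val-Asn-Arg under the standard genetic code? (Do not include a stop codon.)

Arg: 6 codons.
Trp: 1 codon.
Trp: 1 codon.
Cys: 2 codons.
Val: 4 codons.
Asn: 2 codons.
Arg: 6 codons.
6 × 1 × 1 × 2 × 4 × 2 × 6 = 576.

576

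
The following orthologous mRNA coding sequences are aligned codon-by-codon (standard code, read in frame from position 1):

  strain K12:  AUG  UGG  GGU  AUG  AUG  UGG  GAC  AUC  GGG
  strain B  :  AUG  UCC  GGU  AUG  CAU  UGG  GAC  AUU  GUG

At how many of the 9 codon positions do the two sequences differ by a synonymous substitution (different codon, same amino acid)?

1

Codon 1: AUG Met / AUG Met — identical.
Codon 2: UGG Trp / UCC Ser — nonsynonymous.
Codon 3: GGU Gly / GGU Gly — identical.
Codon 4: AUG Met / AUG Met — identical.
Codon 5: AUG Met / CAU His — nonsynonymous.
Codon 6: UGG Trp / UGG Trp — identical.
Codon 7: GAC Asp / GAC Asp — identical.
Codon 8: AUC Ile / AUU Ile — synonymous.
Codon 9: GGG Gly / GUG Val — nonsynonymous.
Synonymous differences: 1.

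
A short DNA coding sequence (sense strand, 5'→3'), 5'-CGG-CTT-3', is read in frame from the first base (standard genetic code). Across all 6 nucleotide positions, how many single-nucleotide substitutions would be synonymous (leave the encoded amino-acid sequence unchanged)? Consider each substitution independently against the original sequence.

7

Codon 1 (CGG, Arg): 4 synonymous substitutions.
Codon 2 (CTT, Leu): 3 synonymous substitutions.
Total: 4 + 3 = 7.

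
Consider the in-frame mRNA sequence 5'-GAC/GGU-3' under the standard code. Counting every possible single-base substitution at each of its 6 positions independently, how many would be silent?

4

Codon 1 (GAC, Asp): 1 synonymous substitution.
Codon 2 (GGU, Gly): 3 synonymous substitutions.
Total: 1 + 3 = 4.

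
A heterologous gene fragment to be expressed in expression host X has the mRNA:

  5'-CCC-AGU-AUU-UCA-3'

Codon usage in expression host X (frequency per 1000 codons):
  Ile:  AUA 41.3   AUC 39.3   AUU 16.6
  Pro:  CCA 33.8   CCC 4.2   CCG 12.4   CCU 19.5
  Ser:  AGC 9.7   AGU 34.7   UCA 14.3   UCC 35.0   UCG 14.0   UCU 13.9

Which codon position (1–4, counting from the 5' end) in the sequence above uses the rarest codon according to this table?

1

Codon 1 CCC (Pro): 4.2 per 1000.
Codon 2 AGU (Ser): 34.7 per 1000.
Codon 3 AUU (Ile): 16.6 per 1000.
Codon 4 UCA (Ser): 14.3 per 1000.
Lowest frequency is 4.2 at codon 1.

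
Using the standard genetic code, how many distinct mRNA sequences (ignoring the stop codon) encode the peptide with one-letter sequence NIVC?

48

Asn: 2 codons.
Ile: 3 codons.
Val: 4 codons.
Cys: 2 codons.
2 × 3 × 4 × 2 = 48.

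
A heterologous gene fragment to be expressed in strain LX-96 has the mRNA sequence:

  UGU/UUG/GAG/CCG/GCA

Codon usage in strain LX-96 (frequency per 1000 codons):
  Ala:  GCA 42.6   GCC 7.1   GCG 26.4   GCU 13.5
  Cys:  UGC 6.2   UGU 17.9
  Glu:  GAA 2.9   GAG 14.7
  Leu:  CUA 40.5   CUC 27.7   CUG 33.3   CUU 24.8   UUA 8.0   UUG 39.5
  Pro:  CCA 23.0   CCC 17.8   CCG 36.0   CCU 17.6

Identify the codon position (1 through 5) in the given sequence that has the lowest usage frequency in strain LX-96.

3

Codon 1 UGU (Cys): 17.9 per 1000.
Codon 2 UUG (Leu): 39.5 per 1000.
Codon 3 GAG (Glu): 14.7 per 1000.
Codon 4 CCG (Pro): 36.0 per 1000.
Codon 5 GCA (Ala): 42.6 per 1000.
Lowest frequency is 14.7 at codon 3.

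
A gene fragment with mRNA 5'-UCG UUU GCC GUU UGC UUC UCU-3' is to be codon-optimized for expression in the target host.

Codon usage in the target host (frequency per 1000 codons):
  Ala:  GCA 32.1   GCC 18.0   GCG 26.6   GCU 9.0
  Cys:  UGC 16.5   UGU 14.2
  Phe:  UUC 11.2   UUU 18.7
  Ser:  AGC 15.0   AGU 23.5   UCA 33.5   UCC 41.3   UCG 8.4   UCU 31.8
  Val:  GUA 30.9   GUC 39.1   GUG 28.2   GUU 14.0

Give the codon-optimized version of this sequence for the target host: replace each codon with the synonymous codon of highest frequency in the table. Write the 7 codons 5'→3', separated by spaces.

Codon 1 (Ser): best is UCC at 41.3.
Codon 2 (Phe): best is UUU at 18.7.
Codon 3 (Ala): best is GCA at 32.1.
Codon 4 (Val): best is GUC at 39.1.
Codon 5 (Cys): best is UGC at 16.5.
Codon 6 (Phe): best is UUU at 18.7.
Codon 7 (Ser): best is UCC at 41.3.

UCC UUU GCA GUC UGC UUU UCC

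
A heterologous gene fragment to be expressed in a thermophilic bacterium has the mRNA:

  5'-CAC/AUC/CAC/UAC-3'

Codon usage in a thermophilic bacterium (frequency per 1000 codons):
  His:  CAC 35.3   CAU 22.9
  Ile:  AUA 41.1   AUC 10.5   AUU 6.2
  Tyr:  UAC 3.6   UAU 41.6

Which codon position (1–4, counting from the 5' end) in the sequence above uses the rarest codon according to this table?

Codon 1 CAC (His): 35.3 per 1000.
Codon 2 AUC (Ile): 10.5 per 1000.
Codon 3 CAC (His): 35.3 per 1000.
Codon 4 UAC (Tyr): 3.6 per 1000.
Lowest frequency is 3.6 at codon 4.

4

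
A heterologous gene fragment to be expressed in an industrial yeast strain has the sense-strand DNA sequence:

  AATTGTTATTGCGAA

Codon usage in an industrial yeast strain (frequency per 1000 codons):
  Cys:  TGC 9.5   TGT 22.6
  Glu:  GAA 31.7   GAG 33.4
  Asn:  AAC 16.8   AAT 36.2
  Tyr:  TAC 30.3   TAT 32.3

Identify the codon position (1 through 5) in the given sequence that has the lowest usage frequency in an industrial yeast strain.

4

Codon 1 AAT (Asn): 36.2 per 1000.
Codon 2 TGT (Cys): 22.6 per 1000.
Codon 3 TAT (Tyr): 32.3 per 1000.
Codon 4 TGC (Cys): 9.5 per 1000.
Codon 5 GAA (Glu): 31.7 per 1000.
Lowest frequency is 9.5 at codon 4.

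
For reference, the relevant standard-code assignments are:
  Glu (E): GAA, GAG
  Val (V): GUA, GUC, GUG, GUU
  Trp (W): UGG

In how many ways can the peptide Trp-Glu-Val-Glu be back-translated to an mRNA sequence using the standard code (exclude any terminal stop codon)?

16

Trp: 1 codon.
Glu: 2 codons.
Val: 4 codons.
Glu: 2 codons.
1 × 2 × 4 × 2 = 16.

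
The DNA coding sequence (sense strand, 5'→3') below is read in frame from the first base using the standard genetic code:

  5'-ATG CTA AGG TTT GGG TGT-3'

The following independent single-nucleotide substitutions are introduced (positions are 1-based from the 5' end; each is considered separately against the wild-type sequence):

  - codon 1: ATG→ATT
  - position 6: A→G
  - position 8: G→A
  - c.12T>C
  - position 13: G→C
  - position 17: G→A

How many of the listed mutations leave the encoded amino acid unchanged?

Codon 1: ATG (Met) → ATT (Ile) — missense.
Codon 2: CTA (Leu) → CTG (Leu) — synonymous.
Codon 3: AGG (Arg) → AAG (Lys) — missense.
Codon 4: TTT (Phe) → TTC (Phe) — synonymous.
Codon 5: GGG (Gly) → CGG (Arg) — missense.
Codon 6: TGT (Cys) → TAT (Tyr) — missense.
Synonymous: 2 of 6.

2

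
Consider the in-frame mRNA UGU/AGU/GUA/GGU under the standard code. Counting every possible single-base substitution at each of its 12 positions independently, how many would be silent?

Codon 1 (UGU, Cys): 1 synonymous substitution.
Codon 2 (AGU, Ser): 1 synonymous substitution.
Codon 3 (GUA, Val): 3 synonymous substitutions.
Codon 4 (GGU, Gly): 3 synonymous substitutions.
Total: 1 + 1 + 3 + 3 = 8.

8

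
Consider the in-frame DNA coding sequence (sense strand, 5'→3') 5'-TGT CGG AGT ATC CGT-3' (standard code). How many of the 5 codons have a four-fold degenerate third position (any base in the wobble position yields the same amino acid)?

2

Codon 1 TGT (Cys): third position 2-fold.
Codon 2 CGG (Arg): third position 4-fold.
Codon 3 AGT (Ser): third position 2-fold.
Codon 4 ATC (Ile): third position 3-fold.
Codon 5 CGT (Arg): third position 4-fold.
Four-fold degenerate third positions: 2.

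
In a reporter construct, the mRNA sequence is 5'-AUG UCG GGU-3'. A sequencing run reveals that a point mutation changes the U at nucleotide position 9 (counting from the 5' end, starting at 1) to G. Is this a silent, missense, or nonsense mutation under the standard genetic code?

silent

Position 9 falls in codon 3: GGU → Gly.
After the substitution the codon is GGG → Gly.
Both encode Gly, so the change is synonymous.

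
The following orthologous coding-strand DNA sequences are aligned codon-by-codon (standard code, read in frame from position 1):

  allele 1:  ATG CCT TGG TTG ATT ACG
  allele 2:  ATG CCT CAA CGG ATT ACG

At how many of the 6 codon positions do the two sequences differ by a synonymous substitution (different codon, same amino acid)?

0

Codon 1: ATG Met / ATG Met — identical.
Codon 2: CCT Pro / CCT Pro — identical.
Codon 3: TGG Trp / CAA Gln — nonsynonymous.
Codon 4: TTG Leu / CGG Arg — nonsynonymous.
Codon 5: ATT Ile / ATT Ile — identical.
Codon 6: ACG Thr / ACG Thr — identical.
Synonymous differences: 0.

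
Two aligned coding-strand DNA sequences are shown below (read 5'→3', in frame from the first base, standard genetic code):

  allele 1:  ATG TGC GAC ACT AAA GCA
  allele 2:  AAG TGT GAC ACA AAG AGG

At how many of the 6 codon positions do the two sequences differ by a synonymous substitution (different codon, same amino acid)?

3

Codon 1: ATG Met / AAG Lys — nonsynonymous.
Codon 2: TGC Cys / TGT Cys — synonymous.
Codon 3: GAC Asp / GAC Asp — identical.
Codon 4: ACT Thr / ACA Thr — synonymous.
Codon 5: AAA Lys / AAG Lys — synonymous.
Codon 6: GCA Ala / AGG Arg — nonsynonymous.
Synonymous differences: 3.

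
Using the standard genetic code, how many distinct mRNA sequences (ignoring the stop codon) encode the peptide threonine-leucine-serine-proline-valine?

2304

Thr: 4 codons.
Leu: 6 codons.
Ser: 6 codons.
Pro: 4 codons.
Val: 4 codons.
4 × 6 × 6 × 4 × 4 = 2304.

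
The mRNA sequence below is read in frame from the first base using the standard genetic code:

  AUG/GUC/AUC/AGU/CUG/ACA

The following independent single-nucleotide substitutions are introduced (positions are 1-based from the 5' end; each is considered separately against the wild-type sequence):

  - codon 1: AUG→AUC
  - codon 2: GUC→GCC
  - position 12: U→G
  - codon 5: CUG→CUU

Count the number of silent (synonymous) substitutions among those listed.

1

Codon 1: AUG (Met) → AUC (Ile) — missense.
Codon 2: GUC (Val) → GCC (Ala) — missense.
Codon 4: AGU (Ser) → AGG (Arg) — missense.
Codon 5: CUG (Leu) → CUU (Leu) — synonymous.
Synonymous: 1 of 4.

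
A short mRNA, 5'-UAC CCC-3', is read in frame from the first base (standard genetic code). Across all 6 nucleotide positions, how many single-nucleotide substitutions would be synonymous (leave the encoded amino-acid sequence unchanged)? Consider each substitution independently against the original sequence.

4

Codon 1 (UAC, Tyr): 1 synonymous substitution.
Codon 2 (CCC, Pro): 3 synonymous substitutions.
Total: 1 + 3 = 4.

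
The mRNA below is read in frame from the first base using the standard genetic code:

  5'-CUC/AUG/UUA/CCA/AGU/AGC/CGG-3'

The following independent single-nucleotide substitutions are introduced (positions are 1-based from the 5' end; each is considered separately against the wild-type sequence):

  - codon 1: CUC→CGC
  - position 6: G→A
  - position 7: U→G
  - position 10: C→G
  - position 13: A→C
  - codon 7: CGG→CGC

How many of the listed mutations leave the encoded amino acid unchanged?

1

Codon 1: CUC (Leu) → CGC (Arg) — missense.
Codon 2: AUG (Met) → AUA (Ile) — missense.
Codon 3: UUA (Leu) → GUA (Val) — missense.
Codon 4: CCA (Pro) → GCA (Ala) — missense.
Codon 5: AGU (Ser) → CGU (Arg) — missense.
Codon 7: CGG (Arg) → CGC (Arg) — synonymous.
Synonymous: 1 of 6.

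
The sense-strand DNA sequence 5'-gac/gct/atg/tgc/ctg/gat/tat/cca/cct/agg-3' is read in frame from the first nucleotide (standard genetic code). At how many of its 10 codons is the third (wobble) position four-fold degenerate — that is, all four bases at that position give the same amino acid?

4

Codon 1 GAC (Asp): third position 2-fold.
Codon 2 GCT (Ala): third position 4-fold.
Codon 3 ATG (Met): third position 1-fold.
Codon 4 TGC (Cys): third position 2-fold.
Codon 5 CTG (Leu): third position 4-fold.
Codon 6 GAT (Asp): third position 2-fold.
Codon 7 TAT (Tyr): third position 2-fold.
Codon 8 CCA (Pro): third position 4-fold.
Codon 9 CCT (Pro): third position 4-fold.
Codon 10 AGG (Arg): third position 2-fold.
Four-fold degenerate third positions: 4.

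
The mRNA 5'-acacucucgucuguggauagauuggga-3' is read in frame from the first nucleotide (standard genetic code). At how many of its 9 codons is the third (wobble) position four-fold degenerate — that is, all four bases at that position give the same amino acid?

6

Codon 1 ACA (Thr): third position 4-fold.
Codon 2 CUC (Leu): third position 4-fold.
Codon 3 UCG (Ser): third position 4-fold.
Codon 4 UCU (Ser): third position 4-fold.
Codon 5 GUG (Val): third position 4-fold.
Codon 6 GAU (Asp): third position 2-fold.
Codon 7 AGA (Arg): third position 2-fold.
Codon 8 UUG (Leu): third position 2-fold.
Codon 9 GGA (Gly): third position 4-fold.
Four-fold degenerate third positions: 6.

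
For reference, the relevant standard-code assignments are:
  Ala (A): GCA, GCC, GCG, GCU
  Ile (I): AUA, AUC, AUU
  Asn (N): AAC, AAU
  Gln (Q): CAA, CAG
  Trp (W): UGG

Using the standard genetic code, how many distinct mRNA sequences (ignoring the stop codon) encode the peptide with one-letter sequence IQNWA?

48

Ile: 3 codons.
Gln: 2 codons.
Asn: 2 codons.
Trp: 1 codon.
Ala: 4 codons.
3 × 2 × 2 × 1 × 4 = 48.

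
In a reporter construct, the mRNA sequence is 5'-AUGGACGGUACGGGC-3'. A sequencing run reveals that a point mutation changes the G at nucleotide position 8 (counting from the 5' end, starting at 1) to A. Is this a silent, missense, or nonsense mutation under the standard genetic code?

Position 8 falls in codon 3: GGU → Gly.
After the substitution the codon is GAU → Asp.
Gly ≠ Asp, so this is a missense mutation.

missense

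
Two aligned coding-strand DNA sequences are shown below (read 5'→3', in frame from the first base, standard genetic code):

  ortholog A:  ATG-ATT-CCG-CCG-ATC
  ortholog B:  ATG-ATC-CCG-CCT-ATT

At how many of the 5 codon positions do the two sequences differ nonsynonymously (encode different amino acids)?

0

Codon 1: ATG Met / ATG Met — identical.
Codon 2: ATT Ile / ATC Ile — synonymous.
Codon 3: CCG Pro / CCG Pro — identical.
Codon 4: CCG Pro / CCT Pro — synonymous.
Codon 5: ATC Ile / ATT Ile — synonymous.
Nonsynonymous differences: 0.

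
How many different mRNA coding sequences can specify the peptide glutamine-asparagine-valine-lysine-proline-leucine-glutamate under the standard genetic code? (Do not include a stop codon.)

1536

Gln: 2 codons.
Asn: 2 codons.
Val: 4 codons.
Lys: 2 codons.
Pro: 4 codons.
Leu: 6 codons.
Glu: 2 codons.
2 × 2 × 4 × 2 × 4 × 6 × 2 = 1536.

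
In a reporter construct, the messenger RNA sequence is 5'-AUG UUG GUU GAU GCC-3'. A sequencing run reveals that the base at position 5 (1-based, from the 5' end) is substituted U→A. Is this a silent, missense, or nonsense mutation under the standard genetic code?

nonsense

Position 5 falls in codon 2: UUG → Leu.
After the substitution the codon is UAG → Stop.
The new codon is a stop codon, so this is a nonsense mutation.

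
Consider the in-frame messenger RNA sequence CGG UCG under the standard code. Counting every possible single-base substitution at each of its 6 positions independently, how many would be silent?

7

Codon 1 (CGG, Arg): 4 synonymous substitutions.
Codon 2 (UCG, Ser): 3 synonymous substitutions.
Total: 4 + 3 = 7.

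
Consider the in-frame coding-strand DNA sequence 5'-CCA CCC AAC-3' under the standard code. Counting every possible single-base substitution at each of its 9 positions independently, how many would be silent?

Codon 1 (CCA, Pro): 3 synonymous substitutions.
Codon 2 (CCC, Pro): 3 synonymous substitutions.
Codon 3 (AAC, Asn): 1 synonymous substitution.
Total: 3 + 3 + 1 = 7.

7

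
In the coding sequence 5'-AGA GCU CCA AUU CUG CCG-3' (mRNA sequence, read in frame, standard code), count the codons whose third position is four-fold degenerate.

Codon 1 AGA (Arg): third position 2-fold.
Codon 2 GCU (Ala): third position 4-fold.
Codon 3 CCA (Pro): third position 4-fold.
Codon 4 AUU (Ile): third position 3-fold.
Codon 5 CUG (Leu): third position 4-fold.
Codon 6 CCG (Pro): third position 4-fold.
Four-fold degenerate third positions: 4.

4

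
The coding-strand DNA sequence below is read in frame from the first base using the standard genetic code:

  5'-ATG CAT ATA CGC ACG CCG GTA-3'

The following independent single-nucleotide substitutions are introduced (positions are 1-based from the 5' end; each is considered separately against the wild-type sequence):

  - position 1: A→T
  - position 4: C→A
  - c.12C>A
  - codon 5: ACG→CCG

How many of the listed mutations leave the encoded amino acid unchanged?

1

Codon 1: ATG (Met) → TTG (Leu) — missense.
Codon 2: CAT (His) → AAT (Asn) — missense.
Codon 4: CGC (Arg) → CGA (Arg) — synonymous.
Codon 5: ACG (Thr) → CCG (Pro) — missense.
Synonymous: 1 of 4.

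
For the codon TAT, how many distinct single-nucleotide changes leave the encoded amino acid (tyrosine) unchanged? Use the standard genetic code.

1

Position 1: none → 0 synonymous.
Position 2: none → 0 synonymous.
Position 3: TAC → 1 synonymous.
Total: 0 + 0 + 1 = 1.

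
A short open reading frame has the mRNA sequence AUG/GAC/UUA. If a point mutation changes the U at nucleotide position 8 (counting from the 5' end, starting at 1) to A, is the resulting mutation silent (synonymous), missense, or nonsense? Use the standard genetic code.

nonsense

Position 8 falls in codon 3: UUA → Leu.
After the substitution the codon is UAA → Stop.
The new codon is a stop codon, so this is a nonsense mutation.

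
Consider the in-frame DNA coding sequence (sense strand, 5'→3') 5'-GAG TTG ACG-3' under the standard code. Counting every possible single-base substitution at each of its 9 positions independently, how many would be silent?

6

Codon 1 (GAG, Glu): 1 synonymous substitution.
Codon 2 (TTG, Leu): 2 synonymous substitutions.
Codon 3 (ACG, Thr): 3 synonymous substitutions.
Total: 1 + 2 + 3 = 6.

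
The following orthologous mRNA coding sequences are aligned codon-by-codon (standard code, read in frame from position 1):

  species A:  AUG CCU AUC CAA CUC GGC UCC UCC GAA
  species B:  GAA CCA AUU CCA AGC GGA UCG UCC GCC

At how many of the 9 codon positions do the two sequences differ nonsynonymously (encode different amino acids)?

4

Codon 1: AUG Met / GAA Glu — nonsynonymous.
Codon 2: CCU Pro / CCA Pro — synonymous.
Codon 3: AUC Ile / AUU Ile — synonymous.
Codon 4: CAA Gln / CCA Pro — nonsynonymous.
Codon 5: CUC Leu / AGC Ser — nonsynonymous.
Codon 6: GGC Gly / GGA Gly — synonymous.
Codon 7: UCC Ser / UCG Ser — synonymous.
Codon 8: UCC Ser / UCC Ser — identical.
Codon 9: GAA Glu / GCC Ala — nonsynonymous.
Nonsynonymous differences: 4.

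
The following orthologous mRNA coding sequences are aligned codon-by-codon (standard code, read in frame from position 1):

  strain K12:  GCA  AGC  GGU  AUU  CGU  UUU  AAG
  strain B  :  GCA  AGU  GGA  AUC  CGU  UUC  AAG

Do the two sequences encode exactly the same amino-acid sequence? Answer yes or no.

Codon 1: GCA Ala / GCA Ala — identical.
Codon 2: AGC Ser / AGU Ser — synonymous.
Codon 3: GGU Gly / GGA Gly — synonymous.
Codon 4: AUU Ile / AUC Ile — synonymous.
Codon 5: CGU Arg / CGU Arg — identical.
Codon 6: UUU Phe / UUC Phe — synonymous.
Codon 7: AAG Lys / AAG Lys — identical.
Nonsynonymous differences: 0 → same protein.

yes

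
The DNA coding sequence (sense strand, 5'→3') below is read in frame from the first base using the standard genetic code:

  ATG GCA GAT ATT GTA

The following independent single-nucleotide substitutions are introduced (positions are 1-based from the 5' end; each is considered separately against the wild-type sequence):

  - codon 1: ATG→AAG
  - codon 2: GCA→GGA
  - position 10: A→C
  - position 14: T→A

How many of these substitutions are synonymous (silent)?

Codon 1: ATG (Met) → AAG (Lys) — missense.
Codon 2: GCA (Ala) → GGA (Gly) — missense.
Codon 4: ATT (Ile) → CTT (Leu) — missense.
Codon 5: GTA (Val) → GAA (Glu) — missense.
Synonymous: 0 of 4.

0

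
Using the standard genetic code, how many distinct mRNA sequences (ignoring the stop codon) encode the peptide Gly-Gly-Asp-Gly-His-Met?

256

Gly: 4 codons.
Gly: 4 codons.
Asp: 2 codons.
Gly: 4 codons.
His: 2 codons.
Met: 1 codon.
4 × 4 × 2 × 4 × 2 × 1 = 256.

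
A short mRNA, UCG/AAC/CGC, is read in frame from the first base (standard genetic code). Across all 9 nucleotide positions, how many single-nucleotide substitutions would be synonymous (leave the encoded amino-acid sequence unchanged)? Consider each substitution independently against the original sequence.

7

Codon 1 (UCG, Ser): 3 synonymous substitutions.
Codon 2 (AAC, Asn): 1 synonymous substitution.
Codon 3 (CGC, Arg): 3 synonymous substitutions.
Total: 3 + 1 + 3 = 7.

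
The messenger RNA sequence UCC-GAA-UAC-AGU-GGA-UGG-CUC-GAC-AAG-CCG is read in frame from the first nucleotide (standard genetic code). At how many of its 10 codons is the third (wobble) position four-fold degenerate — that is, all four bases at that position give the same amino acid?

Codon 1 UCC (Ser): third position 4-fold.
Codon 2 GAA (Glu): third position 2-fold.
Codon 3 UAC (Tyr): third position 2-fold.
Codon 4 AGU (Ser): third position 2-fold.
Codon 5 GGA (Gly): third position 4-fold.
Codon 6 UGG (Trp): third position 1-fold.
Codon 7 CUC (Leu): third position 4-fold.
Codon 8 GAC (Asp): third position 2-fold.
Codon 9 AAG (Lys): third position 2-fold.
Codon 10 CCG (Pro): third position 4-fold.
Four-fold degenerate third positions: 4.

4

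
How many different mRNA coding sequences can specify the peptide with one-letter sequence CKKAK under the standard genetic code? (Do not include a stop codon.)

64

Cys: 2 codons.
Lys: 2 codons.
Lys: 2 codons.
Ala: 4 codons.
Lys: 2 codons.
2 × 2 × 2 × 4 × 2 = 64.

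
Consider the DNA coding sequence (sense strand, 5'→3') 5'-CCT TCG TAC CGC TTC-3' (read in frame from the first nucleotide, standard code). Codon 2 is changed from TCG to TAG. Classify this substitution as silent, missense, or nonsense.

nonsense

Position 5 falls in codon 2: TCG → Ser.
After the substitution the codon is TAG → Stop.
The new codon is a stop codon, so this is a nonsense mutation.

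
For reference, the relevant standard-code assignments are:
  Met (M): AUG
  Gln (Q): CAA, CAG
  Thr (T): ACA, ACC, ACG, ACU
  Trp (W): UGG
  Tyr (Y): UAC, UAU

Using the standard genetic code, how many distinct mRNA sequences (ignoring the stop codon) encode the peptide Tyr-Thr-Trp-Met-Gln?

Tyr: 2 codons.
Thr: 4 codons.
Trp: 1 codon.
Met: 1 codon.
Gln: 2 codons.
2 × 4 × 1 × 1 × 2 = 16.

16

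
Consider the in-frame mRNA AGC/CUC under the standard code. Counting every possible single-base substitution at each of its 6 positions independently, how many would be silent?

Codon 1 (AGC, Ser): 1 synonymous substitution.
Codon 2 (CUC, Leu): 3 synonymous substitutions.
Total: 1 + 3 = 4.

4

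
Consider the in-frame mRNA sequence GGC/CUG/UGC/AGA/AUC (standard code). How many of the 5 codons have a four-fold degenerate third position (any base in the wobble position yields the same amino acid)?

2

Codon 1 GGC (Gly): third position 4-fold.
Codon 2 CUG (Leu): third position 4-fold.
Codon 3 UGC (Cys): third position 2-fold.
Codon 4 AGA (Arg): third position 2-fold.
Codon 5 AUC (Ile): third position 3-fold.
Four-fold degenerate third positions: 2.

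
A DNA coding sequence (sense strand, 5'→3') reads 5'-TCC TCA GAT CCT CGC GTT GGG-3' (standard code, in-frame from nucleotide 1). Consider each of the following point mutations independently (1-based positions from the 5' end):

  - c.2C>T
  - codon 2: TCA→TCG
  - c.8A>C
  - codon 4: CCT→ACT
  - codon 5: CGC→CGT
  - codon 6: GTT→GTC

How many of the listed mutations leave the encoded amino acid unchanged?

Codon 1: TCC (Ser) → TTC (Phe) — missense.
Codon 2: TCA (Ser) → TCG (Ser) — synonymous.
Codon 3: GAT (Asp) → GCT (Ala) — missense.
Codon 4: CCT (Pro) → ACT (Thr) — missense.
Codon 5: CGC (Arg) → CGT (Arg) — synonymous.
Codon 6: GTT (Val) → GTC (Val) — synonymous.
Synonymous: 3 of 6.

3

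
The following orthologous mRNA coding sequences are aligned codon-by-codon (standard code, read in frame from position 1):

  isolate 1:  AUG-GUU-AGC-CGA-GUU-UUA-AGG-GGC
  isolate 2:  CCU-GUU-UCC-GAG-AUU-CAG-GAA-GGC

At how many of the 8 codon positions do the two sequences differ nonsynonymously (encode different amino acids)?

Codon 1: AUG Met / CCU Pro — nonsynonymous.
Codon 2: GUU Val / GUU Val — identical.
Codon 3: AGC Ser / UCC Ser — synonymous.
Codon 4: CGA Arg / GAG Glu — nonsynonymous.
Codon 5: GUU Val / AUU Ile — nonsynonymous.
Codon 6: UUA Leu / CAG Gln — nonsynonymous.
Codon 7: AGG Arg / GAA Glu — nonsynonymous.
Codon 8: GGC Gly / GGC Gly — identical.
Nonsynonymous differences: 5.

5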